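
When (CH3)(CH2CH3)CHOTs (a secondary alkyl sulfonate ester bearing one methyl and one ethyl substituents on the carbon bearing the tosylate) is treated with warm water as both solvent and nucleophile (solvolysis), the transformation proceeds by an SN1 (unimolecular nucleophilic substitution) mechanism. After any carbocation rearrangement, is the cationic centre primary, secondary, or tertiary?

secondary

Step 1: Rate-determining heterolysis of the C–O bond gives TsO⁻ and a secondary carbocation.
No single 1,2-shift to an adjacent carbon would give a more-substituted cation, so no rearrangement occurs.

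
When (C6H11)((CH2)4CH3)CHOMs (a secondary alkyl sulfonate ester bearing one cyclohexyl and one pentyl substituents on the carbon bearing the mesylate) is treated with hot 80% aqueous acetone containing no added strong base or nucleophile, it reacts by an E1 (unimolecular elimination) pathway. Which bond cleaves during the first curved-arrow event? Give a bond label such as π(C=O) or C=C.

Step 1: The C–O bond breaks with both electrons going to the mesylate; MsO⁻ leaves and a secondary carbocation remains.
The bond broken in this step is the C–O bond.

C–O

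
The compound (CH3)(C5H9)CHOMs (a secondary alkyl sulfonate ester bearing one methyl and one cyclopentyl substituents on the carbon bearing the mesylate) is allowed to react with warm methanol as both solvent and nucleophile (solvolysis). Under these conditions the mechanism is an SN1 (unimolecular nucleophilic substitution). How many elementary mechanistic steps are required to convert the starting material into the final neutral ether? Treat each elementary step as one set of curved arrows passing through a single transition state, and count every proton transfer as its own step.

Step 1: The C–O bond breaks with both electrons going to the mesylate; MsO⁻ leaves and a secondary carbocation remains.
Step 2: Carbocation rearrangement: a 1,2-hydride shift from the adjacent cyclopentyl carbon converts the initially-formed secondary cation into the more stable tertiary cation.
Step 3: Nucleophilic capture: the oxygen of CH3OH bonds to the cationic carbon, producing an oxonium-ion intermediate.
Step 4: Deprotonation of the oxonium oxygen by solvent methanol yields the neutral ether.
Total: 4 elementary steps.

4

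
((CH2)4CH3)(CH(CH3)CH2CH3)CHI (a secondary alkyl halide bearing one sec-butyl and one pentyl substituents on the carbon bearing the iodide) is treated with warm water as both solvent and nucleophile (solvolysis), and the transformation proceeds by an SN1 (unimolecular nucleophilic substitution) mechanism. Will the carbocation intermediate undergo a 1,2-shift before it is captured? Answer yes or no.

The first-formed carbocation is secondary.
The adjacent sec-butyl carbon already bears 2 other carbon substituents and has a hydrogen to migrate; after a 1,2-hydride shift from that carbon the positive charge sits on a tertiary centre.
Tertiary is more stable than secondary, so the shift occurs.

yes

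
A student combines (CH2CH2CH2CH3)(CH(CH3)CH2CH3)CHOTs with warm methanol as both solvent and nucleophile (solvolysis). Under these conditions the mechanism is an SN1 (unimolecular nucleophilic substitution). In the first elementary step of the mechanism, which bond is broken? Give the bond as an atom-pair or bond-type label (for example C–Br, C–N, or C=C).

C–O

Step 1: Ionisation: the C–O σ-bond cleaves heterolytically; both bonding electrons depart with TsO⁻, leaving a secondary carbocation at the α-carbon.
The bond broken in this step is the C–O bond.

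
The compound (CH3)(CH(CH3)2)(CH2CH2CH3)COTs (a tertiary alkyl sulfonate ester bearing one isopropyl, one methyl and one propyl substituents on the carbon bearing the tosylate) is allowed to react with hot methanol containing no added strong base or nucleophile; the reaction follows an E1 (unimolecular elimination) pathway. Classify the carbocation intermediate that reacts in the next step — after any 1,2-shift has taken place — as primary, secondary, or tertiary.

Step 1: Unassisted departure of TsO⁻ (taking the C–O bonding pair) generates a tertiary carbocation.
No single 1,2-shift to an adjacent carbon would give a more-substituted cation, so no rearrangement occurs.

tertiary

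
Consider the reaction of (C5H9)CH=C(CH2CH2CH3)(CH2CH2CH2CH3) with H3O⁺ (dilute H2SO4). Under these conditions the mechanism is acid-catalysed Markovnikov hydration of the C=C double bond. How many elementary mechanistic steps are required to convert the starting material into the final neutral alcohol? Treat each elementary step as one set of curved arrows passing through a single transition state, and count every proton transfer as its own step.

Step 1: The π electrons of the C=C bond attack a proton of H3O⁺; Markovnikov addition places the new C–H on the less-substituted alkene carbon, so the positive charge ends up on the more-substituted carbon — a tertiary carbocation. H2O is released.
(No 1,2-shift: no single shift to an adjacent carbon would give a more stable cation.)
Step 2: A lone pair on the oxygen of H2O attacks the carbocation, forming a C–O bond and an oxonium ion (a protonated alcohol).
Step 3: Deprotonation of the oxonium ion by a water molecule delivers the neutral alcohol and regenerates the acid catalyst.
Total: 3 elementary steps.

3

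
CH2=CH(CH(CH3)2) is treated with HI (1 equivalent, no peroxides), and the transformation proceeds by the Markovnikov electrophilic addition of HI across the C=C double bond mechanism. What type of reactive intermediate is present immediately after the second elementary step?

Step 1: The π electrons of the C=C bond attack a proton of HI; Markovnikov addition places the new C–H on the less-substituted alkene carbon, so the positive charge ends up on the more-substituted carbon — a secondary carbocation. The H–I bond breaks heterolytically, releasing I⁻.
Step 2: A 1,2-hydride shift from the adjacent isopropyl carbon moves the positive charge from the secondary centre to an adjacent carbon, generating a more stable tertiary carbocation.
After step 2 the species present is a tertiary carbocation.

tertiary carbocation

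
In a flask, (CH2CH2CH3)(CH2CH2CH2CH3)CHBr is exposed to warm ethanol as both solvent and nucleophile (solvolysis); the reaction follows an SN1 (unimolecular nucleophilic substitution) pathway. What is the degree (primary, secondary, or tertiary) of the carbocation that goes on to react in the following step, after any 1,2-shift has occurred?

secondary

Step 1: Ionisation: the C–Br σ-bond cleaves heterolytically; both bonding electrons depart with Br⁻, leaving a secondary carbocation at the α-carbon.
No single 1,2-shift to an adjacent carbon would give a more-substituted cation, so no rearrangement occurs.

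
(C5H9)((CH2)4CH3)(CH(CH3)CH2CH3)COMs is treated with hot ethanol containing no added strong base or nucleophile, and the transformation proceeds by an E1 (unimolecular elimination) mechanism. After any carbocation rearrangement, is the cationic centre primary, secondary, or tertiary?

Step 1: Rate-determining heterolysis of the C–O bond gives MsO⁻ and a tertiary carbocation.
No single 1,2-shift to an adjacent carbon would give a more-substituted cation, so no rearrangement occurs.

tertiary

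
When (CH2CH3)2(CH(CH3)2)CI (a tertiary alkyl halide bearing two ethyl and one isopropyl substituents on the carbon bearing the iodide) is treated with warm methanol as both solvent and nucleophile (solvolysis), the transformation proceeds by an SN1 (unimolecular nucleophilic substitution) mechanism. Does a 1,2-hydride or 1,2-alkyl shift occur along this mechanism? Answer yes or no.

The first-formed carbocation is tertiary.
No single 1,2-shift to an adjacent carbon would produce a more-substituted cation than the one already present, so no rearrangement occurs.

no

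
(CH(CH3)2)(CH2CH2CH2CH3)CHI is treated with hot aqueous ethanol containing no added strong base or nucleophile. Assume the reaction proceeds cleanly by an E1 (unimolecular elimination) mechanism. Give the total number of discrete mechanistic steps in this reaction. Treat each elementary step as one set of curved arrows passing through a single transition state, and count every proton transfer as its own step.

3

Step 1: The C–I bond breaks with both electrons going to the iodide; I⁻ leaves and a secondary carbocation remains.
Step 2: A hydride (H with its bonding pair) migrates from the adjacent isopropyl carbon to the cationic centre — a 1,2-hydride shift — upgrading the secondary cation to a tertiary one.
Step 3: Loss of a β-proton to a water (or ethanol) molecule of the solvent: the C–H bonding pair collapses toward the cationic carbon to form the C=C π bond, yielding the alkene.
Total: 3 elementary steps.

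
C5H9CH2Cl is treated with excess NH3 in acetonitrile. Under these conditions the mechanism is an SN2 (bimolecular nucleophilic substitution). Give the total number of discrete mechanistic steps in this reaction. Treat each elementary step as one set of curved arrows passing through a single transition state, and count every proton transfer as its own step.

Step 1: A lone pair on the N of NH3 attacks the α-carbon from the back side while the C–Cl bond breaks; both bonding electrons leave with Cl⁻. The product of this concerted step is an alkylammonium ion.
Step 2: A second equivalent of NH3 removes a proton from the N, giving the neutral product.
Total: 2 elementary steps.

2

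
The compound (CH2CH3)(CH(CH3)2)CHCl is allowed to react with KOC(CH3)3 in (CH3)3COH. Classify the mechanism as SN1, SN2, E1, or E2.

Conditions: a strong/bulky base with a secondary substrate bearing a β-hydrogen.
These conditions are the textbook signature of the E2 pathway.
A strong (often hindered) base removes a β-H in concert with loss of the leaving group — bimolecular elimination.

E2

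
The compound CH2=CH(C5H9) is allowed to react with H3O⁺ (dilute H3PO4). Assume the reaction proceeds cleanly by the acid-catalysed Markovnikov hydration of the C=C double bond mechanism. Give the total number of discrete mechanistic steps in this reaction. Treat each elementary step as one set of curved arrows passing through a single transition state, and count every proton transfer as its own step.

4

Step 1: Electrophilic addition begins with the π(C=C) electrons forming a bond to the proton of H3O⁺. Following Markovnikov's rule, the resulting cation is secondary. H2O is released.
Step 2: Carbocation rearrangement: a 1,2-hydride shift from the adjacent cyclopentyl carbon converts the initially-formed secondary cation into the more stable tertiary cation.
Step 3: A lone pair on the oxygen of H2O attacks the carbocation, forming a C–O bond and an oxonium ion (a protonated alcohol).
Step 4: Proton transfer from the O–H of the oxonium ion to H2O completes the catalytic cycle and yields the alcohol.
Total: 4 elementary steps.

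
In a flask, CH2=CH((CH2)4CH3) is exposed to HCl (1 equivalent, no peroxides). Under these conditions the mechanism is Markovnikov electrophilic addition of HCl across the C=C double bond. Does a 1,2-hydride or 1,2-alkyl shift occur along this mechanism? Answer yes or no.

no

The first-formed carbocation is secondary.
No single 1,2-shift to an adjacent carbon would produce a more-substituted cation than the one already present, so no rearrangement occurs.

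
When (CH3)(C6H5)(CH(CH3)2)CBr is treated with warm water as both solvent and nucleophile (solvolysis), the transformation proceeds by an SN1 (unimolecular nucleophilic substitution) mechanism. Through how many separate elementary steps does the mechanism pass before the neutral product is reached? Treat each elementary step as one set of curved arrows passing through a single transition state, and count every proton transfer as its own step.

3

Step 1: The C–Br bond breaks with both electrons going to the bromide; Br⁻ leaves and a tertiary carbocation remains.
(No 1,2-shift: no single shift to an adjacent carbon would give a more stable cation.)
Step 2: H2O donates an oxygen lone pair into the empty p orbital of the cation, giving a protonated alcohol (an oxonium ion).
Step 3: Proton transfer from the O–H of the oxonium ion to a solvent molecule delivers the neutral alcohol.
Total: 3 elementary steps.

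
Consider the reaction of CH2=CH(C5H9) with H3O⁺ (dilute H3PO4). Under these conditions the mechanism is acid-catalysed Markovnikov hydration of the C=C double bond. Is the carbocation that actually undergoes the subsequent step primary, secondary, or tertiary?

tertiary

Step 1: Electrophilic addition begins with the π(C=C) electrons forming a bond to the proton of H3O⁺. Following Markovnikov's rule, the resulting cation is secondary. H2O is released.
Step 2: A hydride (H with its bonding pair) migrates from the adjacent cyclopentyl carbon to the cationic centre — a 1,2-hydride shift — upgrading the secondary cation to a tertiary one.
The cation rearranges from secondary to tertiary via a 1,2-hydride shift from the adjacent cyclopentyl carbon; the tertiary cation is what reacts next.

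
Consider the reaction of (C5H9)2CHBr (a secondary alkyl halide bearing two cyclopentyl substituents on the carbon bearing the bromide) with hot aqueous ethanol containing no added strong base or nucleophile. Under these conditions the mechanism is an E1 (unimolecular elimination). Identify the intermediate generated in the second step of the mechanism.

tertiary carbocation

Step 1: Rate-determining heterolysis of the C–Br bond gives Br⁻ and a secondary carbocation.
Step 2: Carbocation rearrangement: a 1,2-hydride shift from the adjacent cyclopentyl carbon converts the initially-formed secondary cation into the more stable tertiary cation.
After step 2 the species present is a tertiary carbocation.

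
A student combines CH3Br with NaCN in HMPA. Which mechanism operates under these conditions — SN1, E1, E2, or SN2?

Conditions: a methyl substrate with a strong nucleophile in the polar aprotic solvent HMPA.
These conditions are the textbook signature of the SN2 pathway.
An unhindered substrate with a strong nucleophile in a polar aprotic solvent favours one-step backside displacement.

SN2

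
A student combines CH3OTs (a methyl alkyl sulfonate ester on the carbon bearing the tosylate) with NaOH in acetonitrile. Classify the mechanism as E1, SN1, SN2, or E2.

SN2

Conditions: a methyl substrate with a strong nucleophile in the polar aprotic solvent acetonitrile.
These conditions are the textbook signature of the SN2 pathway.
An unhindered substrate with a strong nucleophile in a polar aprotic solvent favours one-step backside displacement.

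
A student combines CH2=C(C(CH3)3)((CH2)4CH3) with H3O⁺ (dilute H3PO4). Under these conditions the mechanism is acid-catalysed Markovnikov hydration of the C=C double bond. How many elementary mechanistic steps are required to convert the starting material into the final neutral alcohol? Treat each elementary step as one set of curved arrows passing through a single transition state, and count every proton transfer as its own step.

Step 1: Protonation of the alkene by H3O⁺: the π bond acts as the nucleophile and picks up H⁺, giving the more stable (Markovnikov) tertiary carbocation. H2O is released.
(No 1,2-shift: no single shift to an adjacent carbon would give a more stable cation.)
Step 2: Nucleophilic capture of the cation by H2O produces the protonated alcohol (an oxonium ion).
Step 3: Proton transfer from the O–H of the oxonium ion to H2O completes the catalytic cycle and yields the alcohol.
Total: 3 elementary steps.

3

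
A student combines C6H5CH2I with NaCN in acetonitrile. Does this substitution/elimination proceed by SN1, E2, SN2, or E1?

SN2

Conditions: a primary substrate with a strong nucleophile in the polar aprotic solvent acetonitrile.
These conditions are the textbook signature of the SN2 pathway.
An unhindered substrate with a strong nucleophile in a polar aprotic solvent favours one-step backside displacement.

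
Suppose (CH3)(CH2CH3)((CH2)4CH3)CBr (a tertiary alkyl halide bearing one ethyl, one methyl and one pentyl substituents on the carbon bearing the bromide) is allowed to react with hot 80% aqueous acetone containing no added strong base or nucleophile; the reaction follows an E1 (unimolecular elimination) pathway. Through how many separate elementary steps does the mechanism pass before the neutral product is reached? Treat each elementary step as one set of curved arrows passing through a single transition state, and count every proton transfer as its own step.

Step 1: Rate-determining heterolysis of the C–Br bond gives Br⁻ and a tertiary carbocation.
(No 1,2-shift: no single shift to an adjacent carbon would give a more stable cation.)
Step 2: A water molecule (solvent) deprotonates a β-carbon; as the C–H bond breaks, those electrons form the new alkene π bond.
Total: 2 elementary steps.

2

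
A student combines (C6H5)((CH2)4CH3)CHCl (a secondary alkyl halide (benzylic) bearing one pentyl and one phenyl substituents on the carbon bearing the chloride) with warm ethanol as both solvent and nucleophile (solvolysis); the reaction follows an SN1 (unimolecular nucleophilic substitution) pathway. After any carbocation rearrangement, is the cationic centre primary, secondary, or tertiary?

Step 1: Ionisation: the C–Cl σ-bond cleaves heterolytically; both bonding electrons depart with Cl⁻, leaving a secondary carbocation at the α-carbon.
No single 1,2-shift to an adjacent carbon would give a more-substituted cation, so no rearrangement occurs.

secondary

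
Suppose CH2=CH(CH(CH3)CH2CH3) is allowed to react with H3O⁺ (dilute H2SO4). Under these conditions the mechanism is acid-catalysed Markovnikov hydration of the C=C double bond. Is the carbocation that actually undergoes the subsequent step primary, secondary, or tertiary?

tertiary

Step 1: The π electrons of the C=C bond attack a proton of H3O⁺; Markovnikov addition places the new C–H on the less-substituted alkene carbon, so the positive charge ends up on the more-substituted carbon — a secondary carbocation. H2O is released.
Step 2: A hydride (H with its bonding pair) migrates from the adjacent sec-butyl carbon to the cationic centre — a 1,2-hydride shift — upgrading the secondary cation to a tertiary one.
The cation rearranges from secondary to tertiary via a 1,2-hydride shift from the adjacent sec-butyl carbon; the tertiary cation is what reacts next.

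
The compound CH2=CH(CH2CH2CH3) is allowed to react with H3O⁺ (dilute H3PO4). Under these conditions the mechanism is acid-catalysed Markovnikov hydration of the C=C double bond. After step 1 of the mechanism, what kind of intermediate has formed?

Step 1: The π electrons of the C=C bond attack a proton of H3O⁺; Markovnikov addition places the new C–H on the less-substituted alkene carbon, so the positive charge ends up on the more-substituted carbon — a secondary carbocation. H2O is released.
After step 1 the species present is a secondary carbocation.

secondary carbocation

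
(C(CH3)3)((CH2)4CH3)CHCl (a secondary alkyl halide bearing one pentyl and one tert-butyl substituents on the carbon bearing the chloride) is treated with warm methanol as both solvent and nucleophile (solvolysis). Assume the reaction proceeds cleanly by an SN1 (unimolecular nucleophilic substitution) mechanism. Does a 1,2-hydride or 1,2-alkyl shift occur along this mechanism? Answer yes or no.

The first-formed carbocation is secondary.
The adjacent tert-butyl carbon has no hydrogen but bears methyl groups; migration of one methyl with its bonding pair (a 1,2-methyl shift) places the charge on a tertiary centre.
Tertiary is more stable than secondary, so the shift occurs.

yes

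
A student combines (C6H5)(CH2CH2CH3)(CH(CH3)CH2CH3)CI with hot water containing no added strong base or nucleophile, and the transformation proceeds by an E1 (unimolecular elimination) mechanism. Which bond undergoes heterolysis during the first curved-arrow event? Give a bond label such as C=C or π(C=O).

Step 1: Ionisation: the C–I σ-bond cleaves heterolytically; both bonding electrons depart with I⁻, leaving a tertiary carbocation at the α-carbon.
The bond broken in this step is the C–I bond.

C–I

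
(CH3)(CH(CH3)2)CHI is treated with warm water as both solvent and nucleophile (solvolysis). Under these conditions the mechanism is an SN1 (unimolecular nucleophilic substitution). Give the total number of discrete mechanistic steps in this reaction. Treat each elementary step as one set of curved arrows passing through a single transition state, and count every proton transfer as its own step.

Step 1: Rate-determining heterolysis of the C–I bond gives I⁻ and a secondary carbocation.
Step 2: Carbocation rearrangement: a 1,2-hydride shift from the adjacent isopropyl carbon converts the initially-formed secondary cation into the more stable tertiary cation.
Step 3: H2O donates an oxygen lone pair into the empty p orbital of the cation, giving a protonated alcohol (an oxonium ion).
Step 4: Proton transfer from the O–H of the oxonium ion to a solvent molecule delivers the neutral alcohol.
Total: 4 elementary steps.

4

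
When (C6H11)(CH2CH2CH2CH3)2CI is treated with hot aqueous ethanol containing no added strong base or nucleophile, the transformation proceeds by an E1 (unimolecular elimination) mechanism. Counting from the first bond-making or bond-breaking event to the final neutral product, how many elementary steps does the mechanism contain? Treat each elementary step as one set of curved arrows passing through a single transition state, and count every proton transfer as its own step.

Step 1: The C–I bond breaks with both electrons going to the iodide; I⁻ leaves and a tertiary carbocation remains.
(No 1,2-shift: no single shift to an adjacent carbon would give a more stable cation.)
Step 2: A water (or ethanol) molecule (solvent) deprotonates a β-carbon; as the C–H bond breaks, those electrons form the new alkene π bond.
Total: 2 elementary steps.

2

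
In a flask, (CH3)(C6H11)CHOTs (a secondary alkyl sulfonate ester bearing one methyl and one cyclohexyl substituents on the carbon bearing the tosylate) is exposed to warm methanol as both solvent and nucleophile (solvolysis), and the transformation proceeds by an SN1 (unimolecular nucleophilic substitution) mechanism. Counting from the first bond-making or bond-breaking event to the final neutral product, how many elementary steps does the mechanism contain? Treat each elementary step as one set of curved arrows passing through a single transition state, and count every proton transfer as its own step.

4

Step 1: Ionisation: the C–O σ-bond cleaves heterolytically; both bonding electrons depart with TsO⁻, leaving a secondary carbocation at the α-carbon.
Step 2: A hydride (H with its bonding pair) migrates from the adjacent cyclohexyl carbon to the cationic centre — a 1,2-hydride shift — upgrading the secondary cation to a tertiary one.
Step 3: A lone pair on the oxygen of CH3OH attacks the carbocation, forming a new C–O σ-bond and an oxonium ion.
Step 4: Deprotonation of the oxonium oxygen by solvent methanol yields the neutral ether.
Total: 4 elementary steps.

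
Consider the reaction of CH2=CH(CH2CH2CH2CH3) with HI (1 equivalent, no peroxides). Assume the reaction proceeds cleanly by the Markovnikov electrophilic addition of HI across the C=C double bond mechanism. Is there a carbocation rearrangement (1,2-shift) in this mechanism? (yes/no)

no

The first-formed carbocation is secondary.
No single 1,2-shift to an adjacent carbon would produce a more-substituted cation than the one already present, so no rearrangement occurs.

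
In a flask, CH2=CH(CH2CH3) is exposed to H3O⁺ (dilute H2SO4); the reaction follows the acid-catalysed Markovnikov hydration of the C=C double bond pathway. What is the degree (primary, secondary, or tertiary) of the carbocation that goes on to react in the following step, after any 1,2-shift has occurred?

Step 1: Protonation of the alkene by H3O⁺: the π bond acts as the nucleophile and picks up H⁺, giving the more stable (Markovnikov) secondary carbocation. H2O is released.
No single 1,2-shift to an adjacent carbon would give a more-substituted cation, so no rearrangement occurs.

secondary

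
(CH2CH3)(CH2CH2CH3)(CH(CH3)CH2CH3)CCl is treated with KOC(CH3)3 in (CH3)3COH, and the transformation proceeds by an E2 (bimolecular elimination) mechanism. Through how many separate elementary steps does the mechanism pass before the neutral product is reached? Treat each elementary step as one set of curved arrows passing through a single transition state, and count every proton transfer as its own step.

1

Step 1: The strong base (CH3)3CO⁻ removes a β-hydrogen; in the same concerted event the electrons of the breaking C–H bond form the new π(C=C) bond and the C–Cl σ-bond breaks, expelling Cl⁻. Anti-periplanar geometry; one transition state.
Total: 1 elementary step.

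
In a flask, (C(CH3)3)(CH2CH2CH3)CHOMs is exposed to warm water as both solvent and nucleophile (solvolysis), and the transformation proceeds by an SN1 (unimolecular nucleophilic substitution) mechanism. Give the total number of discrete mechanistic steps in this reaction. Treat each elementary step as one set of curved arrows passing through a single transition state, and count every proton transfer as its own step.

4

Step 1: The C–O bond breaks with both electrons going to the mesylate; MsO⁻ leaves and a secondary carbocation remains.
Step 2: A methyl group with its bonding pair migrates from the adjacent tert-butyl carbon to the cationic centre — a 1,2-methyl shift — upgrading the secondary cation to a tertiary one.
Step 3: H2O donates an oxygen lone pair into the empty p orbital of the cation, giving a protonated alcohol (an oxonium ion).
Step 4: Deprotonation of the oxonium oxygen by solvent water yields the neutral alcohol.
Total: 4 elementary steps.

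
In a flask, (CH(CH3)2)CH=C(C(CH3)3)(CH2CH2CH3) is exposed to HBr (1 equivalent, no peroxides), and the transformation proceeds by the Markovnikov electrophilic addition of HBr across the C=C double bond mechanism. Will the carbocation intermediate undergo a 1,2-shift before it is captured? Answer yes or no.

no

The first-formed carbocation is tertiary.
No single 1,2-shift to an adjacent carbon would produce a more-substituted cation than the one already present, so no rearrangement occurs.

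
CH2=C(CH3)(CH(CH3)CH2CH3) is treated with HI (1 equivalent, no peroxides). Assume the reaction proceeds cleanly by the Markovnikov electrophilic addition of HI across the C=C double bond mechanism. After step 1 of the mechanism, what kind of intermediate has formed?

Step 1: The π electrons of the C=C bond attack a proton of HI; Markovnikov addition places the new C–H on the less-substituted alkene carbon, so the positive charge ends up on the more-substituted carbon — a tertiary carbocation. The H–I bond breaks heterolytically, releasing I⁻.
After step 1 the species present is a tertiary carbocation.

tertiary carbocation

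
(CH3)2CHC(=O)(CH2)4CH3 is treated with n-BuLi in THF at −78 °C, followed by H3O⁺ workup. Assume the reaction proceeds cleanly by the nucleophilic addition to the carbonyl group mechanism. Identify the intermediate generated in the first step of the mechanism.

Step 1: A lone pair / filled orbital on the carbanion-like carbon of n-BuLi attacks the electrophilic carbonyl carbon; the π(C=O) electrons shift onto oxygen, producing a tetrahedral alkoxide intermediate.
After step 1 the species present is a tetrahedral alkoxide intermediate.

tetrahedral alkoxide intermediate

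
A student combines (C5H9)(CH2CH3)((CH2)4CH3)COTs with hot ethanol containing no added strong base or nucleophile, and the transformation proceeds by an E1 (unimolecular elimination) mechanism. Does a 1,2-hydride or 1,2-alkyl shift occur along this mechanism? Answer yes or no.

The first-formed carbocation is tertiary.
No single 1,2-shift to an adjacent carbon would produce a more-substituted cation than the one already present, so no rearrangement occurs.

no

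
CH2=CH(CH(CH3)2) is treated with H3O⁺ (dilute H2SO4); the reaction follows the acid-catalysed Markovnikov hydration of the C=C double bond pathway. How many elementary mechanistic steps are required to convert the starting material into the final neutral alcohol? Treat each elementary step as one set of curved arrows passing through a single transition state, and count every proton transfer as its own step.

Step 1: Protonation of the alkene by H3O⁺: the π bond acts as the nucleophile and picks up H⁺, giving the more stable (Markovnikov) secondary carbocation. H2O is released.
Step 2: A 1,2-hydride shift from the adjacent isopropyl carbon moves the positive charge from the secondary centre to an adjacent carbon, generating a more stable tertiary carbocation.
Step 3: Water acts as the nucleophile: an oxygen lone pair bonds to the cationic carbon, giving an oxonium-ion intermediate.
Step 4: H2O removes a proton from the oxonium oxygen, regenerating H3O⁺ and giving the neutral alcohol.
Total: 4 elementary steps.

4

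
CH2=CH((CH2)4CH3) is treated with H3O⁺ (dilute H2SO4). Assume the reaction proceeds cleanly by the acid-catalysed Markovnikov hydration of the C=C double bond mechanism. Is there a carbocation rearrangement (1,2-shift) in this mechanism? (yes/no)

The first-formed carbocation is secondary.
No single 1,2-shift to an adjacent carbon would produce a more-substituted cation than the one already present, so no rearrangement occurs.

no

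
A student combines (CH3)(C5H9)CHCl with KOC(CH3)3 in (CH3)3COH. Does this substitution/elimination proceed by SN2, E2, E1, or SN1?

Conditions: a strong/bulky base with a secondary substrate bearing a β-hydrogen.
These conditions are the textbook signature of the E2 pathway.
A strong (often hindered) base removes a β-H in concert with loss of the leaving group — bimolecular elimination.

E2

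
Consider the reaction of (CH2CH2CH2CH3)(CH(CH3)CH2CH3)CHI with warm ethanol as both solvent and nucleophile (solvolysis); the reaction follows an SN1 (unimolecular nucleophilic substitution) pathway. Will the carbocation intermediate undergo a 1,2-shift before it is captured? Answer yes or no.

yes

The first-formed carbocation is secondary.
The adjacent sec-butyl carbon already bears 2 other carbon substituents and has a hydrogen to migrate; after a 1,2-hydride shift from that carbon the positive charge sits on a tertiary centre.
Tertiary is more stable than secondary, so the shift occurs.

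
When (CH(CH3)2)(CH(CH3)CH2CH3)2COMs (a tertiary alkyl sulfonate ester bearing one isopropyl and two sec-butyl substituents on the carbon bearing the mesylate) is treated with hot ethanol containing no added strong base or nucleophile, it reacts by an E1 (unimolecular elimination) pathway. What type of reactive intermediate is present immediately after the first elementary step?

tertiary carbocation

Step 1: Rate-determining heterolysis of the C–O bond gives MsO⁻ and a tertiary carbocation.
After step 1 the species present is a tertiary carbocation.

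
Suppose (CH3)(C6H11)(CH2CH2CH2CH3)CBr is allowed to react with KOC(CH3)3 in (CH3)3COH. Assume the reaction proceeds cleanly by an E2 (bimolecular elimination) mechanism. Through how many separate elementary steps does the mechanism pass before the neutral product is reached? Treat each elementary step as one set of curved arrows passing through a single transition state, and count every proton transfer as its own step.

1

Step 1: The strong base (CH3)3CO⁻ removes a β-hydrogen; in the same concerted event the electrons of the breaking C–H bond form the new π(C=C) bond and the C–Br σ-bond breaks, expelling Br⁻. Anti-periplanar geometry; one transition state.
Total: 1 elementary step.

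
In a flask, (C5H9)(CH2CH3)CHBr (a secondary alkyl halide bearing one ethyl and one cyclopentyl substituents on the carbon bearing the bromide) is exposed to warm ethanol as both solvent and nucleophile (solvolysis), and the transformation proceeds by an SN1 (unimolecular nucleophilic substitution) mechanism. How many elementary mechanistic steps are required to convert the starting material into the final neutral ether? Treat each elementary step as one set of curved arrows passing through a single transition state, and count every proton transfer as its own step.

4

Step 1: Unassisted departure of Br⁻ (taking the C–Br bonding pair) generates a secondary carbocation.
Step 2: A 1,2-hydride shift from the adjacent cyclopentyl carbon moves the positive charge from the secondary centre to an adjacent carbon, generating a more stable tertiary carbocation.
Step 3: Nucleophilic capture: the oxygen of CH3CH2OH bonds to the cationic carbon, producing an oxonium-ion intermediate.
Step 4: Proton transfer from the O–H of the oxonium ion to a solvent molecule delivers the neutral ether.
Total: 4 elementary steps.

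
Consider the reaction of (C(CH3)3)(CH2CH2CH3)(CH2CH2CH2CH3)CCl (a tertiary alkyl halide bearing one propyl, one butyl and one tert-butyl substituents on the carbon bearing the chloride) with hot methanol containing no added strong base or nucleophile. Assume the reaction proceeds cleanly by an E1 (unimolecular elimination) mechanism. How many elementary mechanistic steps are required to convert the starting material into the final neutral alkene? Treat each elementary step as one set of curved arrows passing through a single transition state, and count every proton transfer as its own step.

2

Step 1: The C–Cl bond breaks with both electrons going to the chloride; Cl⁻ leaves and a tertiary carbocation remains.
(No 1,2-shift: no single shift to an adjacent carbon would give a more stable cation.)
Step 2: A weak base (a methanol molecule from the solvent) removes a proton from a carbon adjacent to the cationic centre; the electrons of that C–H bond become the new π(C=C) bond, giving the alkene.
Total: 2 elementary steps.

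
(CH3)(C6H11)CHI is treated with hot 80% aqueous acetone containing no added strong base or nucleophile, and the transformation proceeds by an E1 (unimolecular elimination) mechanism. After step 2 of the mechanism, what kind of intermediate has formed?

Step 1: Ionisation: the C–I σ-bond cleaves heterolytically; both bonding electrons depart with I⁻, leaving a secondary carbocation at the α-carbon.
Step 2: A hydride (H with its bonding pair) migrates from the adjacent cyclohexyl carbon to the cationic centre — a 1,2-hydride shift — upgrading the secondary cation to a tertiary one.
After step 2 the species present is a tertiary carbocation.

tertiary carbocation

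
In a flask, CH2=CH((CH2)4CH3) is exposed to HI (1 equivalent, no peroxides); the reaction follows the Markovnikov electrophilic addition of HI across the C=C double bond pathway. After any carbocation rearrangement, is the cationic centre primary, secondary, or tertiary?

secondary

Step 1: Protonation of the alkene by HI: the π bond acts as the nucleophile and picks up H⁺, giving the more stable (Markovnikov) secondary carbocation. The H–I bond breaks heterolytically, releasing I⁻.
No single 1,2-shift to an adjacent carbon would give a more-substituted cation, so no rearrangement occurs.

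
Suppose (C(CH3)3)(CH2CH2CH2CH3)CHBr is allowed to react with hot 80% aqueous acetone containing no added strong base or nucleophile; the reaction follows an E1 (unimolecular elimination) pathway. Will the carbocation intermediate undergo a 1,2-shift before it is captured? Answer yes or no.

yes

The first-formed carbocation is secondary.
The adjacent tert-butyl carbon has no hydrogen but bears methyl groups; migration of one methyl with its bonding pair (a 1,2-methyl shift) places the charge on a tertiary centre.
Tertiary is more stable than secondary, so the shift occurs.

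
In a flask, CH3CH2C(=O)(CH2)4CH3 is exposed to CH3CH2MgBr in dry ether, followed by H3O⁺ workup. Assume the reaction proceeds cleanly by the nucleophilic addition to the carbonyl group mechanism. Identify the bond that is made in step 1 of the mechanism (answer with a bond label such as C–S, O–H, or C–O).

C–C

Step 1: Nucleophilic addition: the carbanion-like carbon of CH3CH2MgBr adds to the carbonyl carbon, pushing the π(C=O) electron pair onto oxygen and giving a tetrahedral alkoxide.
The bond formed in this step is the C–C bond.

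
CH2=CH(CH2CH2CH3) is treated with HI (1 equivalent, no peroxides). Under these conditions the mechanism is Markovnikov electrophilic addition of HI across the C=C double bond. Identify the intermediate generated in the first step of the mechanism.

Step 1: Protonation of the alkene by HI: the π bond acts as the nucleophile and picks up H⁺, giving the more stable (Markovnikov) secondary carbocation. The H–I bond breaks heterolytically, releasing I⁻.
After step 1 the species present is a secondary carbocation.

secondary carbocation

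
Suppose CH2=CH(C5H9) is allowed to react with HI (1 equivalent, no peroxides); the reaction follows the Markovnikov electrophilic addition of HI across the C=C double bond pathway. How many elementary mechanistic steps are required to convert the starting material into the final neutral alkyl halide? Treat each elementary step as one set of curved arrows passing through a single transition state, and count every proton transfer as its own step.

Step 1: Electrophilic addition begins with the π(C=C) electrons forming a bond to the proton of HI. Following Markovnikov's rule, the resulting cation is secondary. The H–I bond breaks heterolytically, releasing I⁻.
Step 2: Carbocation rearrangement: a 1,2-hydride shift from the adjacent cyclopentyl carbon converts the initially-formed secondary cation into the more stable tertiary cation.
Step 3: I⁻ captures the cation: a lone pair on I⁻ fills the empty p orbital, producing the alkyl halide product.
Total: 3 elementary steps.

3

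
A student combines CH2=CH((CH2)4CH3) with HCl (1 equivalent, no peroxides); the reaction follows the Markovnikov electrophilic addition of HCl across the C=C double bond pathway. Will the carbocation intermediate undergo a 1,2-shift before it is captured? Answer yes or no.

The first-formed carbocation is secondary.
No single 1,2-shift to an adjacent carbon would produce a more-substituted cation than the one already present, so no rearrangement occurs.

no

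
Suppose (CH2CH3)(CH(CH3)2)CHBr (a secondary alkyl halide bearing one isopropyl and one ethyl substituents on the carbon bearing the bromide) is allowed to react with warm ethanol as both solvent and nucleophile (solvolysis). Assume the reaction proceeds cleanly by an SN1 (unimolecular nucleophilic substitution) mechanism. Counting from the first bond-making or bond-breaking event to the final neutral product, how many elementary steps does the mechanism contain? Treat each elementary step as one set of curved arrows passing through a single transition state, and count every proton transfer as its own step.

Step 1: Unassisted departure of Br⁻ (taking the C–Br bonding pair) generates a secondary carbocation.
Step 2: A 1,2-hydride shift from the adjacent isopropyl carbon moves the positive charge from the secondary centre to an adjacent carbon, generating a more stable tertiary carbocation.
Step 3: A lone pair on the oxygen of CH3CH2OH attacks the carbocation, forming a new C–O σ-bond and an oxonium ion.
Step 4: Deprotonation of the oxonium oxygen by solvent ethanol yields the neutral ether.
Total: 4 elementary steps.

4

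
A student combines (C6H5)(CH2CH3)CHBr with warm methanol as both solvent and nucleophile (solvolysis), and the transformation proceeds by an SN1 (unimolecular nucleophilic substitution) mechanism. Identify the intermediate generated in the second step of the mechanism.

oxonium ion

Step 1: Rate-determining heterolysis of the C–Br bond gives Br⁻ and a secondary carbocation.
Step 2: Nucleophilic capture: the oxygen of CH3OH bonds to the cationic carbon, producing an oxonium-ion intermediate.
After step 2 the species present is an oxonium ion.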